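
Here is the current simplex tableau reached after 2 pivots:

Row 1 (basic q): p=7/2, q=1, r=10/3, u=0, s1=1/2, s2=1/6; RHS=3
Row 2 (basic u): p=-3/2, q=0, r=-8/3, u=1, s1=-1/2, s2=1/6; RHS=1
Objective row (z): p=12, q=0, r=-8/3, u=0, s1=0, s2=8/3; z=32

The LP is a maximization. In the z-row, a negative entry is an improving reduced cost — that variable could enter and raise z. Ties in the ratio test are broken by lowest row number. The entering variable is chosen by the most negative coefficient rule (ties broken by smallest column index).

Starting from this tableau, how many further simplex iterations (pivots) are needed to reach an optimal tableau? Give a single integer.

pivot: r in, q out → z = 172/5
No improving column remains; optimal.

1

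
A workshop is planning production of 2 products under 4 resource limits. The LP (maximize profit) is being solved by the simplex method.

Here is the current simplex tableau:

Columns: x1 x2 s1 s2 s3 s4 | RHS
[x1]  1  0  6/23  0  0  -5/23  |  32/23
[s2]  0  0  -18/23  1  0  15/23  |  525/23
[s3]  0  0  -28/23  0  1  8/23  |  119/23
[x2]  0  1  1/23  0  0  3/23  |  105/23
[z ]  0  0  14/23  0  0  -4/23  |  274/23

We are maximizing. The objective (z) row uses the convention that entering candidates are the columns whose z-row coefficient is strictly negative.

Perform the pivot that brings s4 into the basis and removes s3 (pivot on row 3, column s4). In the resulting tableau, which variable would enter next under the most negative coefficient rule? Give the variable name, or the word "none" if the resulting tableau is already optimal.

Pivot element 8/23. New z-row = old z-row − (-4/23)·(row 3/(8/23)).
Updated z-row coefficients: x1: 0, x2: 0, s1: 0, s2: 0, s3: 1/2, s4: 0.
No coefficient is strictly negative; the tableau after this pivot is optimal.

none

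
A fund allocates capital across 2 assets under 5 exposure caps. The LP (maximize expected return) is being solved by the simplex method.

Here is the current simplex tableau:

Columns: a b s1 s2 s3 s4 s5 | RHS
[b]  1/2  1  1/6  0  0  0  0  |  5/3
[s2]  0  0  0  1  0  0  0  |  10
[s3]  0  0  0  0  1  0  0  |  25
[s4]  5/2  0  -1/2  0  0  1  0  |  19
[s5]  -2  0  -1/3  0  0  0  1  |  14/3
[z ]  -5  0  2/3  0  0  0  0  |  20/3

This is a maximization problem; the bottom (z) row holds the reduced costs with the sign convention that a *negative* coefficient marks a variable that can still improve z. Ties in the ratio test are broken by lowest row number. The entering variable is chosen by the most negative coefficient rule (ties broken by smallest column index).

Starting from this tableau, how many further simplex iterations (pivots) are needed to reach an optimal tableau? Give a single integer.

pivot: a in, b out → z = 70/3
No improving column remains; optimal.

1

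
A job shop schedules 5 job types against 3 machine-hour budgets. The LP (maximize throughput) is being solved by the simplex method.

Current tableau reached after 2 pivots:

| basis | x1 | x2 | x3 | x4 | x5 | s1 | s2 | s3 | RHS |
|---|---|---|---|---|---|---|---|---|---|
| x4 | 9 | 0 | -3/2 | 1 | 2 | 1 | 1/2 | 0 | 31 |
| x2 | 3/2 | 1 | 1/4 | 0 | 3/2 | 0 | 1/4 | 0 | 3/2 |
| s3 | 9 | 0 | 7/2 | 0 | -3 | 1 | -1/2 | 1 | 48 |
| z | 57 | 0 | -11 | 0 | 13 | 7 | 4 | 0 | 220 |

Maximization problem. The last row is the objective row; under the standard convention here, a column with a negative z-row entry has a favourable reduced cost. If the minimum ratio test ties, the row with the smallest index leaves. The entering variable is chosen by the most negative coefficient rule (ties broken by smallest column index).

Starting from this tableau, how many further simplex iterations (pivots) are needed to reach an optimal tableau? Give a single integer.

1

pivot: x3 in, x2 out → z = 286
No improving column remains; optimal.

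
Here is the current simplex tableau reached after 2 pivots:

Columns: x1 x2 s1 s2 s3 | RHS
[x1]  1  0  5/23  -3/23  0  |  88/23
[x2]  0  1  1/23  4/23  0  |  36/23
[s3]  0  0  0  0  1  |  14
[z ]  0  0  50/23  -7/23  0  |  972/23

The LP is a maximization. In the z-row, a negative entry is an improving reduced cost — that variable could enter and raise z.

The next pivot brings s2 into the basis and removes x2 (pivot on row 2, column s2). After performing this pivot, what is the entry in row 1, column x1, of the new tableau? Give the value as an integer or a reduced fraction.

1

Pivot element is row 2, column s2: 4/23.
Normalize row 2: new (row 2, x1) = 0/(4/23) = 0.
row 1 ← row 1 − (-3/23)·(new row 2): 1 − (-3/23)·0 = 1.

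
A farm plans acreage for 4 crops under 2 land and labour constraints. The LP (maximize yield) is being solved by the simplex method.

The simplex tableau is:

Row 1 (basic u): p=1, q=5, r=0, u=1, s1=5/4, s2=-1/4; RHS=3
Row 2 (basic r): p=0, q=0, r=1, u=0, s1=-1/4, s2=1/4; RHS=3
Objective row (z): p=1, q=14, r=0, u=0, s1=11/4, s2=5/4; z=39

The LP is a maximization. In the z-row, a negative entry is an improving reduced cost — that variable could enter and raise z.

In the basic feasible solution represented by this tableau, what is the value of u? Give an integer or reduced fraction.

u is basic (row 1); its value is the RHS of that row: 3.

3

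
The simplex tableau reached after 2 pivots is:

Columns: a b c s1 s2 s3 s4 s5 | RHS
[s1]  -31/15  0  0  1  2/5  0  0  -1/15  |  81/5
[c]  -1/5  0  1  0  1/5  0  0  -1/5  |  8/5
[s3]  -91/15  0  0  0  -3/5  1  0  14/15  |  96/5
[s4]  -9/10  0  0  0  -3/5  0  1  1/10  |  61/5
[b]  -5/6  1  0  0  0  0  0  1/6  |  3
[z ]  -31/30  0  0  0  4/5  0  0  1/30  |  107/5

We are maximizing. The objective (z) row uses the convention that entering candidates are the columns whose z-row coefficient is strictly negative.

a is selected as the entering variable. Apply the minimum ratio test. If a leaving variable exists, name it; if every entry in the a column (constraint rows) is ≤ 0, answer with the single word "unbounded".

unbounded

a-column entries: row 1: -31/15, row 2: -1/5, row 3: -91/15, row 4: -9/10, row 5: -5/6. All ≤ 0, so a can increase without bound; the LP is unbounded in this direction.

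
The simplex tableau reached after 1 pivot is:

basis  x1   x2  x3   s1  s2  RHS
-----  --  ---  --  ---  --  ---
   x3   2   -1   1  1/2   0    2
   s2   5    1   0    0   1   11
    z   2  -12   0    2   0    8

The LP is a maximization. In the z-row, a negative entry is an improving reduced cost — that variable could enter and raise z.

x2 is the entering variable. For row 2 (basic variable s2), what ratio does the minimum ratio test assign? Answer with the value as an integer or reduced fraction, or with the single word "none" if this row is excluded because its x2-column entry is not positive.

Ratio = RHS / (x2 entry) = 11 / 1 = 11.

11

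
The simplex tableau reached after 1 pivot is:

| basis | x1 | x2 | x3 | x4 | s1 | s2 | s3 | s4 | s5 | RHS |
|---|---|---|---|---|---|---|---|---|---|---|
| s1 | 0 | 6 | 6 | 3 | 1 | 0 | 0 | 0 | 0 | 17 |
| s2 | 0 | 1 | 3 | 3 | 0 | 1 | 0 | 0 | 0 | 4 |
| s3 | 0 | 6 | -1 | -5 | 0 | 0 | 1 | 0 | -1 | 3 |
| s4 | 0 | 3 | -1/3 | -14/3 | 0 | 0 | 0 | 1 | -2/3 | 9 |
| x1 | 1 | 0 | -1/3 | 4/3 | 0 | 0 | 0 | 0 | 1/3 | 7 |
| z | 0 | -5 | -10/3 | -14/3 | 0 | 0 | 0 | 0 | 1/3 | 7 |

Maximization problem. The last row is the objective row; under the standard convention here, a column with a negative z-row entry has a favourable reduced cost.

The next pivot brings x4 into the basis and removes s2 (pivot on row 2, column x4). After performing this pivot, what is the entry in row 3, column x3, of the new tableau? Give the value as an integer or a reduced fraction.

4

Pivot element is row 2, column x4: 3.
Normalize row 2: new (row 2, x3) = 3/3 = 1.
row 3 ← row 3 − (-5)·(new row 2): -1 − (-5)·1 = 4.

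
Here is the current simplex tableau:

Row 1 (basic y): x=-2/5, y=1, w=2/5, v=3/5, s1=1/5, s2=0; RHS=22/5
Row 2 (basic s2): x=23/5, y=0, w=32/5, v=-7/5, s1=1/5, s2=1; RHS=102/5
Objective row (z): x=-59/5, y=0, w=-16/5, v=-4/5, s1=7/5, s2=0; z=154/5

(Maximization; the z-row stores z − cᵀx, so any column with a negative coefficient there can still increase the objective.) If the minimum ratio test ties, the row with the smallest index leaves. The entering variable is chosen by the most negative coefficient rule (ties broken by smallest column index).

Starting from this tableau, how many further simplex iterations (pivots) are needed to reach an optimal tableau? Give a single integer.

2

pivot: x in, s2 out → z = 1912/23
pivot: v in, y out → z = 1538/11
No improving column remains; optimal.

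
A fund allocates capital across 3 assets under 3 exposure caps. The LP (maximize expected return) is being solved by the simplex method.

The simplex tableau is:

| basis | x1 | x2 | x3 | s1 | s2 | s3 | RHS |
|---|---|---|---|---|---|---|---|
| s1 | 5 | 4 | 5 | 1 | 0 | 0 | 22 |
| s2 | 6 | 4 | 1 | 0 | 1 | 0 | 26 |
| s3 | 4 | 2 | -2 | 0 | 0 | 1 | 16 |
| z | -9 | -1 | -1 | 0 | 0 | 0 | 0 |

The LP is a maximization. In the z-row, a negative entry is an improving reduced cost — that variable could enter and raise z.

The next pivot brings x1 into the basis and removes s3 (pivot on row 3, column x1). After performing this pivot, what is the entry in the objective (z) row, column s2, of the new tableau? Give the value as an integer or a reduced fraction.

0

Pivot element is row 3, column x1: 4.
Normalize row 3: new (row 3, s2) = 0/4 = 0.
z-row ← z-row − (-9)·(new row 3): 0 − (-9)·0 = 0.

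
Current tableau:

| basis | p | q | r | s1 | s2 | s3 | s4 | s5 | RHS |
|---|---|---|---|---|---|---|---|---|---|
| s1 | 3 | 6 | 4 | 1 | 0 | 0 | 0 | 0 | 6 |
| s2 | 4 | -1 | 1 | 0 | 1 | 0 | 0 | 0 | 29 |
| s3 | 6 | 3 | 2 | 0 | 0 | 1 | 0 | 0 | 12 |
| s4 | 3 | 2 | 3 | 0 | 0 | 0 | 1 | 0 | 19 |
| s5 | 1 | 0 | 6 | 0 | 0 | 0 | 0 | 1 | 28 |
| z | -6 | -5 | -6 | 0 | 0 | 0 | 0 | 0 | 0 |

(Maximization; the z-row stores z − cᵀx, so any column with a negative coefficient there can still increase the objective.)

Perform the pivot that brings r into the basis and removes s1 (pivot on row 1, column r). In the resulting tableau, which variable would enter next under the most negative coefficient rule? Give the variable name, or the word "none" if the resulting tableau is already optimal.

Pivot element 4. New z-row = old z-row − (-6)·(row 1/4).
Updated z-row coefficients: p: -3/2, q: 4, r: 0, s1: 3/2, s2: 0, s3: 0, s4: 0, s5: 0.
The most negative is -3/2 in column p, so p would enter next.

p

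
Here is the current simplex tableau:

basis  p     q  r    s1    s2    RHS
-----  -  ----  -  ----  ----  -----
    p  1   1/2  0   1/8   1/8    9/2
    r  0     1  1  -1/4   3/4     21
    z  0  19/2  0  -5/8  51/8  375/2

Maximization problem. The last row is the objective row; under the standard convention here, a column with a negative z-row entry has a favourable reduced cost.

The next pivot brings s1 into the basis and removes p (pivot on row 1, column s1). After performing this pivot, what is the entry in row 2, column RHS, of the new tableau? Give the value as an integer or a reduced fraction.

30

Pivot element is row 1, column s1: 1/8.
Normalize row 1: new (row 1, RHS) = (9/2)/(1/8) = 36.
row 2 ← row 2 − (-1/4)·(new row 1): 21 − (-1/4)·36 = 30.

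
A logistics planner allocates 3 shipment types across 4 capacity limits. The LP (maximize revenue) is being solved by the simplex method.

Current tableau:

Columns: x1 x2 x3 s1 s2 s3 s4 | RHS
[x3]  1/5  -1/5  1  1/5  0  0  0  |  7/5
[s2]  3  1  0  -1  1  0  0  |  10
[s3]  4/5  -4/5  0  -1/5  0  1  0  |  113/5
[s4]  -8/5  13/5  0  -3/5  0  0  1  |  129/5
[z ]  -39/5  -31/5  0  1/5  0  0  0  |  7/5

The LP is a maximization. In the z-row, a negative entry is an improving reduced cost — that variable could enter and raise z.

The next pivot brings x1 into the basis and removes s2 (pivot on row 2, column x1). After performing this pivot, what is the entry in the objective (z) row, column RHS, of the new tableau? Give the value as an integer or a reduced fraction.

Pivot element is row 2, column x1: 3.
Normalize row 2: new (row 2, RHS) = 10/3 = 10/3.
z-row ← z-row − (-39/5)·(new row 2): 7/5 − (-39/5)·(10/3) = 137/5.

137/5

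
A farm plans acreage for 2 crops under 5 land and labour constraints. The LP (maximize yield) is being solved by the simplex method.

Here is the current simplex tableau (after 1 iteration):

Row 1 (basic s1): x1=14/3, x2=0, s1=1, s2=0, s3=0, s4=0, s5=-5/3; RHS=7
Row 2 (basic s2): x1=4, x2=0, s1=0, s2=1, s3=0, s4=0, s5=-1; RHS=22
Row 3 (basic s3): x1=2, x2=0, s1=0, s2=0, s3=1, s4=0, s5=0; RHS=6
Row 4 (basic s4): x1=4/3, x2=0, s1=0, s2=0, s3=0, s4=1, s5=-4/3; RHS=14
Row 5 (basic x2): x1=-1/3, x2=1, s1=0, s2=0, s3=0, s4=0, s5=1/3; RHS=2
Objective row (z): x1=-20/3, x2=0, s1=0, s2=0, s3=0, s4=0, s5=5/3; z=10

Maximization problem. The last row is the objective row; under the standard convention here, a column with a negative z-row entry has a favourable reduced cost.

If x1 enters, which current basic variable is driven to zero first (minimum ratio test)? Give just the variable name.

Ratios: row 1 (s1): 7/(14/3) = 3/2; row 2 (s2): 22/4 = 11/2; row 3 (s3): 6/2 = 3; row 4 (s4): 14/(4/3) = 21/2; row 5 (x2): entry -1/3 ≤ 0, skip.
Minimum ratio 3/2 is in the s1 row, so s1 leaves.

s1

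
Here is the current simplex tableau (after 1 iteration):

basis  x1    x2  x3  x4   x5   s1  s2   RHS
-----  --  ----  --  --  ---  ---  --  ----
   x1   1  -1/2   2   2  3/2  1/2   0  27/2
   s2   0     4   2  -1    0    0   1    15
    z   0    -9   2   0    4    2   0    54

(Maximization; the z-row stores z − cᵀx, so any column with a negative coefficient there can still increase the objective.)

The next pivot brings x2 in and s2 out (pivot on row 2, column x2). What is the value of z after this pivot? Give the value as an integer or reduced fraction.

351/4

Minimum ratio for x2: 15/4 = 15/4.
z changes by −(z-row coeff of x2)·ratio = −(-9)·(15/4) = 135/4.
New z = 54 + (135/4) = 351/4.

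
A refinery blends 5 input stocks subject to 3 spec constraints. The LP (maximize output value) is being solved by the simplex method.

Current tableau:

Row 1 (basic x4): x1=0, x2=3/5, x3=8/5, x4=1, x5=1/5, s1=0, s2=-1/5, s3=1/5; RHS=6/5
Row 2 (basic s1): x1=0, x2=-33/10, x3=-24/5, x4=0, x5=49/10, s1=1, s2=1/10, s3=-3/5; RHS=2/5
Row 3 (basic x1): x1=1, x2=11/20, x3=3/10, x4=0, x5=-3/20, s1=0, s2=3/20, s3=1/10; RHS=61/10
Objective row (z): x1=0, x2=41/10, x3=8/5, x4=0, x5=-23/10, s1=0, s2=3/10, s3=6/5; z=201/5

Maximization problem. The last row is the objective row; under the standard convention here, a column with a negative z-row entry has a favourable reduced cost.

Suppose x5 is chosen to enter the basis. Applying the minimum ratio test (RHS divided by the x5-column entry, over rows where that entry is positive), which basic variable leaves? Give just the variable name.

Ratios: row 1 (x4): (6/5)/(1/5) = 6; row 2 (s1): (2/5)/(49/10) = 4/49; row 3 (x1): entry -3/20 ≤ 0, skip.
Minimum ratio 4/49 is in the s1 row, so s1 leaves.

s1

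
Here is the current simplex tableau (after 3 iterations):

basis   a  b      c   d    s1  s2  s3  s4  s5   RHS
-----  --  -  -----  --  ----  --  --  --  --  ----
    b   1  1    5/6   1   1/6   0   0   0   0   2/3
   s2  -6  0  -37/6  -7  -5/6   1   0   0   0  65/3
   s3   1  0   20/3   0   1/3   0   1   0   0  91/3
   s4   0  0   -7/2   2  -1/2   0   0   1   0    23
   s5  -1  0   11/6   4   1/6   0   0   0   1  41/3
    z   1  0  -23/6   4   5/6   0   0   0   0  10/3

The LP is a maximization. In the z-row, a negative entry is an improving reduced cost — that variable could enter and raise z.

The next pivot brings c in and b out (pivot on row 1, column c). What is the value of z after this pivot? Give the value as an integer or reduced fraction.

Minimum ratio for c: (2/3)/(5/6) = 4/5.
z changes by −(z-row coeff of c)·ratio = −(-23/6)·(4/5) = 46/15.
New z = 10/3 + (46/15) = 32/5.

32/5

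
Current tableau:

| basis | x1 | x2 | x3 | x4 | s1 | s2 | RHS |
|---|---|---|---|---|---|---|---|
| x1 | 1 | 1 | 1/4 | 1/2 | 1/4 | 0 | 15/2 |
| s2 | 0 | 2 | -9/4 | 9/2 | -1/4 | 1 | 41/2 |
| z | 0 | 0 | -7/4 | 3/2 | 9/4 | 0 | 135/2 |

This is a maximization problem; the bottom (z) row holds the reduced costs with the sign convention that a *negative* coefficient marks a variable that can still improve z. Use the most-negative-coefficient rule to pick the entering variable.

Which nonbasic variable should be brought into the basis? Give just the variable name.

x3

Objective-row coefficients: x1: 0, x2: 0, x3: -7/4, x4: 3/2, s1: 9/4, s2: 0.
The most negative is -7/4 in column x3, so x3 enters.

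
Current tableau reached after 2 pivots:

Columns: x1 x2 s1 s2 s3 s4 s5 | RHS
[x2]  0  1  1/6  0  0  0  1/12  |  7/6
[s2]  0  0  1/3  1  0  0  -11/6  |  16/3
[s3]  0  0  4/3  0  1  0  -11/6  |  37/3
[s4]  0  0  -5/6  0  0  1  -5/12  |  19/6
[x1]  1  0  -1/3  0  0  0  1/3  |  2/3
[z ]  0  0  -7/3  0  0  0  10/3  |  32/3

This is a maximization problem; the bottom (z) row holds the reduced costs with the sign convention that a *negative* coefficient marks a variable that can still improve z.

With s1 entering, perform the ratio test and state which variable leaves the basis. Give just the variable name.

x2

Ratios: row 1 (x2): (7/6)/(1/6) = 7; row 2 (s2): (16/3)/(1/3) = 16; row 3 (s3): (37/3)/(4/3) = 37/4; row 4 (s4): entry -5/6 ≤ 0, skip; row 5 (x1): entry -1/3 ≤ 0, skip.
Minimum ratio 7 is in the x2 row, so x2 leaves.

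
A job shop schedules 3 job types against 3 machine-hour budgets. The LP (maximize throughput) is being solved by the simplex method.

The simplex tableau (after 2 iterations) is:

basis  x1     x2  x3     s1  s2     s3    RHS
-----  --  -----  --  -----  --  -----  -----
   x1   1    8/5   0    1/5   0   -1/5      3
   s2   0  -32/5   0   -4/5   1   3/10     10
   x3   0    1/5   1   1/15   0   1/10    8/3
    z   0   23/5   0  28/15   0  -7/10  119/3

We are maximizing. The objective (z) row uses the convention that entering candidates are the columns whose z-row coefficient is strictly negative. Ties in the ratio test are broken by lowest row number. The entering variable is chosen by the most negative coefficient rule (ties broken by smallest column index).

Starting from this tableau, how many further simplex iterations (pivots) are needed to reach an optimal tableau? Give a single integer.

pivot: s3 in, x3 out → z = 175/3
No improving column remains; optimal.

1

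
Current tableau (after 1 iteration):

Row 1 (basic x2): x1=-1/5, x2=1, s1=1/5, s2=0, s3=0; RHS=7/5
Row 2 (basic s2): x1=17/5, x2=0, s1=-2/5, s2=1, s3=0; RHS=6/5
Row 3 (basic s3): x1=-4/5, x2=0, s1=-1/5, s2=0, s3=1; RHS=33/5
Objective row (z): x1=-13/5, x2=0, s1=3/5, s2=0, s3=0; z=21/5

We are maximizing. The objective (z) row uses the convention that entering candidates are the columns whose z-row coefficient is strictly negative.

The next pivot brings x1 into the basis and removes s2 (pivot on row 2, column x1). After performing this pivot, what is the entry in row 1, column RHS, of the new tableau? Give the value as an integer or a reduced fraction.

25/17

Pivot element is row 2, column x1: 17/5.
Normalize row 2: new (row 2, RHS) = (6/5)/(17/5) = 6/17.
row 1 ← row 1 − (-1/5)·(new row 2): 7/5 − (-1/5)·(6/17) = 25/17.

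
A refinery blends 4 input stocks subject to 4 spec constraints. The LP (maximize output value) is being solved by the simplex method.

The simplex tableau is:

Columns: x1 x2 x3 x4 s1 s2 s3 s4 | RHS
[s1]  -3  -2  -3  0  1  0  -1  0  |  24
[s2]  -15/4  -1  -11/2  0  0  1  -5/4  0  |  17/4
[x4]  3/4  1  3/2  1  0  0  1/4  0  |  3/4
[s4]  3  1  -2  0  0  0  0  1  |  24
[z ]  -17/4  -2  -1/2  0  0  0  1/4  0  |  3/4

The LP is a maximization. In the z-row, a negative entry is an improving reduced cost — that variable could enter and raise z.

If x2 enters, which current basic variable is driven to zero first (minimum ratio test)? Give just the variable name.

Ratios: row 1 (s1): entry -2 ≤ 0, skip; row 2 (s2): entry -1 ≤ 0, skip; row 3 (x4): (3/4)/1 = 3/4; row 4 (s4): 24/1 = 24.
Minimum ratio 3/4 is in the x4 row, so x4 leaves.

x4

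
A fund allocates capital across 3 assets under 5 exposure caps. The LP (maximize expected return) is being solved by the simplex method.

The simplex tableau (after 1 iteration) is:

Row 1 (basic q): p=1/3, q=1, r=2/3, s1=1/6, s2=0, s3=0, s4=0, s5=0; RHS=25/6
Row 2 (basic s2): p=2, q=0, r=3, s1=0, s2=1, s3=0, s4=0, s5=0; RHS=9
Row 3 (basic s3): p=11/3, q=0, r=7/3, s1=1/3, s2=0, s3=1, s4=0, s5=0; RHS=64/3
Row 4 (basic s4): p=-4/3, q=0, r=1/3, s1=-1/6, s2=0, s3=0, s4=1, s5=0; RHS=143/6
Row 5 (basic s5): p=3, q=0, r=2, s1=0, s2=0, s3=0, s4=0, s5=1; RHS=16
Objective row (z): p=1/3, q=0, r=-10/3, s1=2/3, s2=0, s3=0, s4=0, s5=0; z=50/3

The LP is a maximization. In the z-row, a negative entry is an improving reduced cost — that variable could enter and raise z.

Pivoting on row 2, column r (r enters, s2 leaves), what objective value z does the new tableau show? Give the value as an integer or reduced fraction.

80/3

Minimum ratio for r: 9/3 = 3.
z changes by −(z-row coeff of r)·ratio = −(-10/3)·3 = 10.
New z = 50/3 + 10 = 80/3.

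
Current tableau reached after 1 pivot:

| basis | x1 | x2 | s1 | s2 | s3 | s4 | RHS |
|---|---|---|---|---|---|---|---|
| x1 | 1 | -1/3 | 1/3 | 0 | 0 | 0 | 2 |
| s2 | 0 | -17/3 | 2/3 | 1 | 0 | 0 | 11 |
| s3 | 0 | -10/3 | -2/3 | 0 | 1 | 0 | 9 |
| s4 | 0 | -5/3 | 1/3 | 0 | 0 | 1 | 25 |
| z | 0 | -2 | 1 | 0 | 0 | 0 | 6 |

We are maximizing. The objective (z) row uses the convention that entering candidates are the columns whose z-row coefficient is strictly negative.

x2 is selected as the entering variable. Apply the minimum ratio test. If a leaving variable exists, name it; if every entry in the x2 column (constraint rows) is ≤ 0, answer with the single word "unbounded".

x2-column entries: row 1: -1/3, row 2: -17/3, row 3: -10/3, row 4: -5/3. All ≤ 0, so x2 can increase without bound; the LP is unbounded in this direction.

unbounded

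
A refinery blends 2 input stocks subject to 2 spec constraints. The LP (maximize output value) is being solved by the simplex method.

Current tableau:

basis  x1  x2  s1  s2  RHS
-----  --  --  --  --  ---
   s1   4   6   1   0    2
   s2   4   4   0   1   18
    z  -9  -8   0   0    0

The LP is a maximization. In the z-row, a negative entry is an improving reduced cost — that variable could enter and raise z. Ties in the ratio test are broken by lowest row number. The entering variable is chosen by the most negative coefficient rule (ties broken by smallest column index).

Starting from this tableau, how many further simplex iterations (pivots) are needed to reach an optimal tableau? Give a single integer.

pivot: x1 in, s1 out → z = 9/2
No improving column remains; optimal.

1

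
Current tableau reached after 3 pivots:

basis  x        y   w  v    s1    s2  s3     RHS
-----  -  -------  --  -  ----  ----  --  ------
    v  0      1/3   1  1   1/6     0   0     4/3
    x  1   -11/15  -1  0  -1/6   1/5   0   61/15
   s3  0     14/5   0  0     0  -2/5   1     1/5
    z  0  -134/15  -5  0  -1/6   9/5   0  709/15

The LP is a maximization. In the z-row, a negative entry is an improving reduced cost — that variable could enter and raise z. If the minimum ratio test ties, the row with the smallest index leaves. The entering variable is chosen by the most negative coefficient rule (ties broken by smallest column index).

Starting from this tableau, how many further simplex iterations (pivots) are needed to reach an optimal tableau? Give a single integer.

pivot: y in, s3 out → z = 1006/21
pivot: w in, v out → z = 2287/42
No improving column remains; optimal.

2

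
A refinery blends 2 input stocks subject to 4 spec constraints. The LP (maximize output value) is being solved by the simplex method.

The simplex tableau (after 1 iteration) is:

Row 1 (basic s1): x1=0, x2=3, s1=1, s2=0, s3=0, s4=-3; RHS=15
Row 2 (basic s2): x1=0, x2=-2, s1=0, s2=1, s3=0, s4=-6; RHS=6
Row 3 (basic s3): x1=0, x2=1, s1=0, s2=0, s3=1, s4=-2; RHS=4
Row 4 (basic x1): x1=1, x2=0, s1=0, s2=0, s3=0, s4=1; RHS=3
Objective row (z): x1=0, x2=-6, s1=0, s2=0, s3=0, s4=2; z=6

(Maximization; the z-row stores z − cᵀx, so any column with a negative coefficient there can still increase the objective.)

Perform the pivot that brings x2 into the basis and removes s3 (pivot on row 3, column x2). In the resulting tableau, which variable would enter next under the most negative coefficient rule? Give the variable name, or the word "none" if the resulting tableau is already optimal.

Pivot element 1. New z-row = old z-row − (-6)·(row 3/1).
Updated z-row coefficients: x1: 0, x2: 0, s1: 0, s2: 0, s3: 6, s4: -10.
The most negative is -10 in column s4, so s4 would enter next.

s4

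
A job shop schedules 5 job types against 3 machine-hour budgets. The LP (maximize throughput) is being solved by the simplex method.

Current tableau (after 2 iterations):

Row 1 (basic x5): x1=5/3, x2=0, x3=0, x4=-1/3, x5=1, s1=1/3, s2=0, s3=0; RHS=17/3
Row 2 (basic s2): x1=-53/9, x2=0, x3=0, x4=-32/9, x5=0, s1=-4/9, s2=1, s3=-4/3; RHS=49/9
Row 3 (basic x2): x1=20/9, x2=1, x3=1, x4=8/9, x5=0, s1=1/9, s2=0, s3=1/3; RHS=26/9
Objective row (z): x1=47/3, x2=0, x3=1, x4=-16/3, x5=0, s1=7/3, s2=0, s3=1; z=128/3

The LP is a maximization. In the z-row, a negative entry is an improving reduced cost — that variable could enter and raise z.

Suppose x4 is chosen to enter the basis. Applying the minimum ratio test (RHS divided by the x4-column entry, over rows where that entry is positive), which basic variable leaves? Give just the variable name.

Ratios: row 1 (x5): entry -1/3 ≤ 0, skip; row 2 (s2): entry -32/9 ≤ 0, skip; row 3 (x2): (26/9)/(8/9) = 13/4.
Minimum ratio 13/4 is in the x2 row, so x2 leaves.

x2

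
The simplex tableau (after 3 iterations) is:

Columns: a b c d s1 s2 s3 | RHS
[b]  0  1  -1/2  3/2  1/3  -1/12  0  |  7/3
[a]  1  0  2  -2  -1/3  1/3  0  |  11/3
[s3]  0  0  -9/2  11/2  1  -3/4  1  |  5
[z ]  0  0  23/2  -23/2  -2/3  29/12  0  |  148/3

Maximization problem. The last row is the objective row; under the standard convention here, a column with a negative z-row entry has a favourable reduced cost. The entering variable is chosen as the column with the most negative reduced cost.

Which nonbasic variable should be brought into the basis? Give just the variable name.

Objective-row coefficients: a: 0, b: 0, c: 23/2, d: -23/2, s1: -2/3, s2: 29/12, s3: 0.
The most negative is -23/2 in column d, so d enters.

d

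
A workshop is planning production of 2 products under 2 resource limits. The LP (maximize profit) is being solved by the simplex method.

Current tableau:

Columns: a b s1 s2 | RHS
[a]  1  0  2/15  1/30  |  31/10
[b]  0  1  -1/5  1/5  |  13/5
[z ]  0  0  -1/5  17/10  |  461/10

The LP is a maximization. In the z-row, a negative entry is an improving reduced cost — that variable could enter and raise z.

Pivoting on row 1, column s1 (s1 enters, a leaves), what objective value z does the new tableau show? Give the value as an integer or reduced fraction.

203/4

Minimum ratio for s1: (31/10)/(2/15) = 93/4.
z changes by −(z-row coeff of s1)·ratio = −(-1/5)·(93/4) = 93/20.
New z = 461/10 + (93/20) = 203/4.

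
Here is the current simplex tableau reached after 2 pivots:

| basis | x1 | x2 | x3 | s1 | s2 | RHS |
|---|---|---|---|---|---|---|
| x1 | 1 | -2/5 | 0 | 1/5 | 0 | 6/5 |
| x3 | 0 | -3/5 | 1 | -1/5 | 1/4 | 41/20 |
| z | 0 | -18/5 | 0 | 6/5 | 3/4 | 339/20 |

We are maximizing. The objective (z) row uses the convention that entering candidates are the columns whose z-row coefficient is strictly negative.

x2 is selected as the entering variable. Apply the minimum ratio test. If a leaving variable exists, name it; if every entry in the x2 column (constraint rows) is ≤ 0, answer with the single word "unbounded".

x2-column entries: row 1: -2/5, row 2: -3/5. All ≤ 0, so x2 can increase without bound; the LP is unbounded in this direction.

unbounded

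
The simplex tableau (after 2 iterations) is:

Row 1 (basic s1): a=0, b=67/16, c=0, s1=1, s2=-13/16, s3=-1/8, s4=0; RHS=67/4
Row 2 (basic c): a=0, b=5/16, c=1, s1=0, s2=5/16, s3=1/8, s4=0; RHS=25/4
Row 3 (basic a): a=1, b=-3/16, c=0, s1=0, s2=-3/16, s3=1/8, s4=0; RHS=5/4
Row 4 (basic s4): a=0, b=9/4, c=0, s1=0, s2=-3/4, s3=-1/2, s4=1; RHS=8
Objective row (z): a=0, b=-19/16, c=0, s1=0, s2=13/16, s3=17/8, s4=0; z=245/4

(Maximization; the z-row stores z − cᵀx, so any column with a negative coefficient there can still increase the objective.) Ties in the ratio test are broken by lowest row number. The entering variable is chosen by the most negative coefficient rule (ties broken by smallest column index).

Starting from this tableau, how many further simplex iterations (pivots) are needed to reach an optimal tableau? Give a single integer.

pivot: b in, s4 out → z = 2357/36
No improving column remains; optimal.

1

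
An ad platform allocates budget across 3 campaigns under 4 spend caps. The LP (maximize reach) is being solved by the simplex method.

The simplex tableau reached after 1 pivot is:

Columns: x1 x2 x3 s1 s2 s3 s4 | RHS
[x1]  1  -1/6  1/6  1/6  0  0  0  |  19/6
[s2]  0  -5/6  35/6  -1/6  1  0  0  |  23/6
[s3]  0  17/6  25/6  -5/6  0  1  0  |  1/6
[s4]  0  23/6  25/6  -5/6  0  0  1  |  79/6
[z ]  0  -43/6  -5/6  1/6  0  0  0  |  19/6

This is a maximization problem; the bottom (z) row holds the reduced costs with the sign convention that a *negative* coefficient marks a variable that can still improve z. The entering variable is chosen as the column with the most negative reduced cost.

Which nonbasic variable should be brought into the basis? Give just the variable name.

Objective-row coefficients: x1: 0, x2: -43/6, x3: -5/6, s1: 1/6, s2: 0, s3: 0, s4: 0.
The most negative is -43/6 in column x2, so x2 enters.

x2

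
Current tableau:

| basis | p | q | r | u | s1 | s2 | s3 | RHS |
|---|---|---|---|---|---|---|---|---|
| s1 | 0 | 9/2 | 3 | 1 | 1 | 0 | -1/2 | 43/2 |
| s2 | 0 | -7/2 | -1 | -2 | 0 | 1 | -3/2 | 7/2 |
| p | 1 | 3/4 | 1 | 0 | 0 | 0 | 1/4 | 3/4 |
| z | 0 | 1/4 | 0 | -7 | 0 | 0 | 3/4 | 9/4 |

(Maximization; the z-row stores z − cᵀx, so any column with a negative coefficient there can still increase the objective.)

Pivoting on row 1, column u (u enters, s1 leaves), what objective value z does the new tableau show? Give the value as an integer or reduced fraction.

611/4

Minimum ratio for u: (43/2)/1 = 43/2.
z changes by −(z-row coeff of u)·ratio = −(-7)·(43/2) = 301/2.
New z = 9/4 + (301/2) = 611/4.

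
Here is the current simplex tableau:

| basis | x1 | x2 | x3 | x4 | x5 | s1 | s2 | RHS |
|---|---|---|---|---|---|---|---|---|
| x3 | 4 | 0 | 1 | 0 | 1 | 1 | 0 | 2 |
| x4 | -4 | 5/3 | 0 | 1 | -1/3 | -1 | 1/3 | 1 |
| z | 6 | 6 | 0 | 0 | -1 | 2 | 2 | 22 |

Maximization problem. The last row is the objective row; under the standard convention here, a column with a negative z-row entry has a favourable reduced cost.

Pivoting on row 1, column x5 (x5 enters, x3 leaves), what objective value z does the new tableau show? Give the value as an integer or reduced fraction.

24

Minimum ratio for x5: 2/1 = 2.
z changes by −(z-row coeff of x5)·ratio = −(-1)·2 = 2.
New z = 22 + 2 = 24.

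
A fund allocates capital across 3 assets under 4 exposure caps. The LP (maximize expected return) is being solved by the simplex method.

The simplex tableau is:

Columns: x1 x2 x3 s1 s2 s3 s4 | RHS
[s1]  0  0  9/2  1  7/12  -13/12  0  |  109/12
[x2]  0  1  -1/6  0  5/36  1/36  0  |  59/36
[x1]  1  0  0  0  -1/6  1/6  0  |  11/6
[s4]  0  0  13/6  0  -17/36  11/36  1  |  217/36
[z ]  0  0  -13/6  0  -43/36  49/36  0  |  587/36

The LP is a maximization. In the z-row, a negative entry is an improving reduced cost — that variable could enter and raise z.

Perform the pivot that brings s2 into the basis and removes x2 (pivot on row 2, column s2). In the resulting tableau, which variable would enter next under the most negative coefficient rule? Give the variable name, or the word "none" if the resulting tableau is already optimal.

x3

Pivot element 5/36. New z-row = old z-row − (-43/36)·(row 2/(5/36)).
Updated z-row coefficients: x1: 0, x2: 43/5, x3: -18/5, s1: 0, s2: 0, s3: 8/5, s4: 0.
The most negative is -18/5 in column x3, so x3 would enter next.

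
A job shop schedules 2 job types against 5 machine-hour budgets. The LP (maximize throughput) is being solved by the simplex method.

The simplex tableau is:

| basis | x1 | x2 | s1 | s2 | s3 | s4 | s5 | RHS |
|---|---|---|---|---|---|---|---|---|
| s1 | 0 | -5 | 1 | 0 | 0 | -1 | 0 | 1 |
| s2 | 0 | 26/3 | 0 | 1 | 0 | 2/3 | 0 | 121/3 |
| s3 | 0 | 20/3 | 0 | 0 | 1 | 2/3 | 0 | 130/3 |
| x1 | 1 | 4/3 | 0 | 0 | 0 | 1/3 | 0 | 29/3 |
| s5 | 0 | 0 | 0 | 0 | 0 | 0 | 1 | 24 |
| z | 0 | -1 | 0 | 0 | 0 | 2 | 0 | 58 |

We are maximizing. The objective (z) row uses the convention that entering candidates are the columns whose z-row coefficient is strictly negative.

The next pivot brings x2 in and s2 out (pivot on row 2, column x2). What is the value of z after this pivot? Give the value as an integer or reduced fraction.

1629/26

Minimum ratio for x2: (121/3)/(26/3) = 121/26.
z changes by −(z-row coeff of x2)·ratio = −(-1)·(121/26) = 121/26.
New z = 58 + (121/26) = 1629/26.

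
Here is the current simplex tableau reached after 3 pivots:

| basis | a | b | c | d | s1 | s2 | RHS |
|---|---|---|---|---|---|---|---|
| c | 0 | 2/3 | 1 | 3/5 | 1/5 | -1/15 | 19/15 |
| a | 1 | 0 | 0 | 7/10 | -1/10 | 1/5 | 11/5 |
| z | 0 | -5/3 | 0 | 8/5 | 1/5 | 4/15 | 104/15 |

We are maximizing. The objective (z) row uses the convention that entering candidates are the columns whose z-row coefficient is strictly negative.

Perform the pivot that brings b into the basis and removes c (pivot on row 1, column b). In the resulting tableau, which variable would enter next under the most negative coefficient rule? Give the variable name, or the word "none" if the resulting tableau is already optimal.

none

Pivot element 2/3. New z-row = old z-row − (-5/3)·(row 1/(2/3)).
Updated z-row coefficients: a: 0, b: 0, c: 5/2, d: 31/10, s1: 7/10, s2: 1/10.
No coefficient is strictly negative; the tableau after this pivot is optimal.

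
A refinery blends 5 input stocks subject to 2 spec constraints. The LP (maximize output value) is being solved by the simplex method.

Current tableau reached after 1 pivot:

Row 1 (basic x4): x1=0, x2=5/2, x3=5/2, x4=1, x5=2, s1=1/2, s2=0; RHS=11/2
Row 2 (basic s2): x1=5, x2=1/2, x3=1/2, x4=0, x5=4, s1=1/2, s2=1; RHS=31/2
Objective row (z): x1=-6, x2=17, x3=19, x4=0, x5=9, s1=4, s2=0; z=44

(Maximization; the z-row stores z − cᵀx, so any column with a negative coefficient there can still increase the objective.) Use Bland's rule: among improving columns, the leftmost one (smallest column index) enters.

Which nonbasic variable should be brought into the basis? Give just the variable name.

x1

Objective-row coefficients: x1: -6, x2: 17, x3: 19, x4: 0, x5: 9, s1: 4, s2: 0.
Improving columns: x1. Bland's rule picks the smallest column index → x1.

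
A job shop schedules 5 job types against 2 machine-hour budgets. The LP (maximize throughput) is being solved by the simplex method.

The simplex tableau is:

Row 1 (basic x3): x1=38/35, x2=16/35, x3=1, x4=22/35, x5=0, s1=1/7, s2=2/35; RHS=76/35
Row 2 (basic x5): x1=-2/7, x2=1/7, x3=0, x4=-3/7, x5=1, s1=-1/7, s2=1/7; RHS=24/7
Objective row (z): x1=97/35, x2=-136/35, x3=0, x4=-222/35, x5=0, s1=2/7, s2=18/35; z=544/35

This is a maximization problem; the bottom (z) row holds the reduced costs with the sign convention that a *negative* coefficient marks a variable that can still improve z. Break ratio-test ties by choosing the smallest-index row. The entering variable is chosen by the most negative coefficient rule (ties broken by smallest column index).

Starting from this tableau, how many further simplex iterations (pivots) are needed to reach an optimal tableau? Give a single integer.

1

pivot: x4 in, x3 out → z = 412/11
No improving column remains; optimal.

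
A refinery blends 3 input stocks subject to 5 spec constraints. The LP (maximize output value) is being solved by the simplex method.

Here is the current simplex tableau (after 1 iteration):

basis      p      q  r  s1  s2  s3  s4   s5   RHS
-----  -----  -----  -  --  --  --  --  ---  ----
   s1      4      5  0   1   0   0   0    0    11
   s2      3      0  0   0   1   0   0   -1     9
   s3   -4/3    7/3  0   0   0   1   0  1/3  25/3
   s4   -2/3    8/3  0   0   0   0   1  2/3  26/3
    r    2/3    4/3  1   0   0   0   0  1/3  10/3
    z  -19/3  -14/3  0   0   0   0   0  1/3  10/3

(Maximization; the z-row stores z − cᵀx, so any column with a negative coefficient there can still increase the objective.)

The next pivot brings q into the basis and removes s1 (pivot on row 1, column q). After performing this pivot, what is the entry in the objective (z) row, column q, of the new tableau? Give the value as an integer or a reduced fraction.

Pivot element is row 1, column q: 5.
Normalize row 1: new (row 1, q) = 5/5 = 1.
z-row ← z-row − (-14/3)·(new row 1): -14/3 − (-14/3)·1 = 0.

0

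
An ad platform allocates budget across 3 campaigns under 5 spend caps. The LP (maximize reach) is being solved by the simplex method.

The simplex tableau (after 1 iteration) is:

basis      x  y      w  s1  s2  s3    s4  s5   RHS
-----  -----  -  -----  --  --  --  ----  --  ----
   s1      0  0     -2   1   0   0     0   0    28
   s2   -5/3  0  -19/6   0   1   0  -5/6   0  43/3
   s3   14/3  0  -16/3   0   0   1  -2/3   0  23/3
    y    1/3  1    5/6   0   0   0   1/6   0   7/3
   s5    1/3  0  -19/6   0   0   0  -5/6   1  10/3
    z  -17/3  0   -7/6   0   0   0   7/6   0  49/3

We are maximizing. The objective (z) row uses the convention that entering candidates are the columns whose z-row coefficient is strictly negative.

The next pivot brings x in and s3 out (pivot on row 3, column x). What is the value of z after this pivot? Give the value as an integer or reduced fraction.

Minimum ratio for x: (23/3)/(14/3) = 23/14.
z changes by −(z-row coeff of x)·ratio = −(-17/3)·(23/14) = 391/42.
New z = 49/3 + (391/42) = 359/14.

359/14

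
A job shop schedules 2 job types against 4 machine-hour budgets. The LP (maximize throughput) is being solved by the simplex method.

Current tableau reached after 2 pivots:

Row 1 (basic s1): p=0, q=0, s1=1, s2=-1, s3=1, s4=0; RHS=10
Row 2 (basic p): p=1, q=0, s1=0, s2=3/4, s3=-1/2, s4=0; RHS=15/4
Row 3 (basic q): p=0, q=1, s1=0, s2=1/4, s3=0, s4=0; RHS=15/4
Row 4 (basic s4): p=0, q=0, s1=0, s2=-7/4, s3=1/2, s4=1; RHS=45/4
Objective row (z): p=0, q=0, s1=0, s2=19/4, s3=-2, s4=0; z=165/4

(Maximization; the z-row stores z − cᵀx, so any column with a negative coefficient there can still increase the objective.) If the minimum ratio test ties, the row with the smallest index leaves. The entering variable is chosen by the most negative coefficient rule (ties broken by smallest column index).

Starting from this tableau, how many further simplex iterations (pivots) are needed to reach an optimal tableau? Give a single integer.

1

pivot: s3 in, s1 out → z = 245/4
No improving column remains; optimal.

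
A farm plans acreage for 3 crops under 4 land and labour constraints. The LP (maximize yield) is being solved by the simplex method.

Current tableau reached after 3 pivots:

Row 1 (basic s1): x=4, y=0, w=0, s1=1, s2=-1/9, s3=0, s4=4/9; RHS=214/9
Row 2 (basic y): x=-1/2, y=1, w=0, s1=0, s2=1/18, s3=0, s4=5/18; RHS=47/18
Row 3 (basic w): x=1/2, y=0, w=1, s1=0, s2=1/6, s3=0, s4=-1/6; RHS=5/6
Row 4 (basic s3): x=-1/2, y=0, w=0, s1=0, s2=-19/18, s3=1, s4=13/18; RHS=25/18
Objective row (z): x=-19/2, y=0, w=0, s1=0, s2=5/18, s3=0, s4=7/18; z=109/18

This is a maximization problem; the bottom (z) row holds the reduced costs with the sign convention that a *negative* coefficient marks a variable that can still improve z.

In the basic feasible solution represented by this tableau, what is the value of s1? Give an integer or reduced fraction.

214/9

s1 is basic (row 1); its value is the RHS of that row: 214/9.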